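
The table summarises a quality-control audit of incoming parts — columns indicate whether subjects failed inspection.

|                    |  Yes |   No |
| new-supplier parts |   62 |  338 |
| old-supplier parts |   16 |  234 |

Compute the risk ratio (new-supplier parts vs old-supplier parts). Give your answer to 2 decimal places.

RR ≈ 2.42

risk, new-supplier parts = 62/400 = 0.1550
risk, old-supplier parts = 16/250 = 0.0640
RR = 0.1550 / 0.0640 = 2.42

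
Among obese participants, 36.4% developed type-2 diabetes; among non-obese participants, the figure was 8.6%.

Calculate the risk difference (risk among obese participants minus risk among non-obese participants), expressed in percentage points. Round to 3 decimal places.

RD = 27.800

risk difference = 0.3640 − 0.0860 = 0.2780 → 27.800 percentage points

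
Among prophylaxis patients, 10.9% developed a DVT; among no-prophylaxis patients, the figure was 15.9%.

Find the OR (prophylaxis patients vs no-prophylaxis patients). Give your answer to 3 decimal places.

odds, prophylaxis patients = 0.1090/0.8910 = 0.1223
odds, no-prophylaxis patients = 0.1590/0.8410 = 0.1891
OR = 0.1223 / 0.1891 = 0.647

OR ≈ 0.647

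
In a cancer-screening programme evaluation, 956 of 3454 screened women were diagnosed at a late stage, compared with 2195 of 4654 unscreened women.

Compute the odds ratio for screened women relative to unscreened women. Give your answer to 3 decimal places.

OR = (956 × 2459) / (2498 × 2195) = 2350804/5483110 ≈ 0.429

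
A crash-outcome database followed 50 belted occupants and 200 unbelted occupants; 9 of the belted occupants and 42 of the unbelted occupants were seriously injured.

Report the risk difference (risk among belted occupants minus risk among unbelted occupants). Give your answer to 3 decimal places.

risk, belted occupants = 9/50 = 0.1800
risk, unbelted occupants = 42/200 = 0.2100
risk difference = 0.1800 − 0.2100 = -0.030

RD: -0.030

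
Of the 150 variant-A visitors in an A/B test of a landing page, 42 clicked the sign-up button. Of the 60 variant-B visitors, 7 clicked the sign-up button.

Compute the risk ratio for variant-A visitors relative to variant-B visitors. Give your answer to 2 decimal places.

2.40

risk, variant-A visitors = 42/150 = 0.2800
risk, variant-B visitors = 7/60 = 0.1167
RR = 0.2800 / 0.1167 = 2.40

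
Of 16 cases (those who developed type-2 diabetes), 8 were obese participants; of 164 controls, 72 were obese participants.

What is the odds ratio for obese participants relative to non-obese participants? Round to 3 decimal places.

OR = (8 × 92) / (72 × 8) = 736/576 ≈ 1.278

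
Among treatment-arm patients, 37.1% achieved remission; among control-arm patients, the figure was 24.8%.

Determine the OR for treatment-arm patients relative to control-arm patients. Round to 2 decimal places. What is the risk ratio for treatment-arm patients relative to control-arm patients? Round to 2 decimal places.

OR = 1.79; RR = 1.50

odds, treatment-arm patients = 0.3710/0.6290 = 0.5898
odds, control-arm patients = 0.2480/0.7520 = 0.3298
OR = 0.5898 / 0.3298 = 1.79
RR = 0.3710 / 0.2480 = 1.50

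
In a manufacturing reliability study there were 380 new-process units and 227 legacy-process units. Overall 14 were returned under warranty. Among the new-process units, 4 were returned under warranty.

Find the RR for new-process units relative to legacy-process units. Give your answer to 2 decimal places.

0.24

new-process units without the outcome: 380 − 4 = 376
legacy-process units with the outcome: 14 − 4 = 10
legacy-process units without the outcome: 227 − 10 = 217
risk, new-process units = 4/380 = 0.01053
risk, legacy-process units = 10/227 = 0.04405
RR = 0.01053 / 0.04405 = 0.24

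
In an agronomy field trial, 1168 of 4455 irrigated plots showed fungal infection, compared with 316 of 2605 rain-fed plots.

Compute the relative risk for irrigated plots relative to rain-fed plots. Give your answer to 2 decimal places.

RR = 2.16

risk, irrigated plots = 1168/4455 = 0.2622
risk, rain-fed plots = 316/2605 = 0.1213
RR = 0.2622 / 0.1213 = 2.16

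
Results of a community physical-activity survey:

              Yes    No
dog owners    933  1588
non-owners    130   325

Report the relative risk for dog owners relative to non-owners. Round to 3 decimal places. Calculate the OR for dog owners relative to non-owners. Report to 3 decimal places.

RR = 1.295; OR = 1.469

risk, dog owners = 933/2521 = 0.3701
risk, non-owners = 130/455 = 0.2857
RR = 0.3701 / 0.2857 = 1.295
OR = (933 × 325) / (1588 × 130) = 303225/206440 ≈ 1.469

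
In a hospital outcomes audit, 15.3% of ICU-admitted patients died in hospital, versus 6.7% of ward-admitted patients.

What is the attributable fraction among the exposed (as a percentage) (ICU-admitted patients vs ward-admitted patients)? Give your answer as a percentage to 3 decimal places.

AR% = (0.1530 − 0.0670) / 0.1530 = 0.5621 → 56.209%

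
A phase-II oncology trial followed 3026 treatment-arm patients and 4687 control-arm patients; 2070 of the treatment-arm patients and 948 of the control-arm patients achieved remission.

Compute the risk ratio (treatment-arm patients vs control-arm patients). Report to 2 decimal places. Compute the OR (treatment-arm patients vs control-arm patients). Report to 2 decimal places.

RR = 3.38; OR = 8.54

risk, treatment-arm patients = 2070/3026 = 0.6841
risk, control-arm patients = 948/4687 = 0.2023
RR = 0.6841 / 0.2023 = 3.38
odds, treatment-arm patients = 2070/956 = 2.1653
odds, control-arm patients = 948/3739 = 0.2535
OR = 2.1653 / 0.2535 = 8.54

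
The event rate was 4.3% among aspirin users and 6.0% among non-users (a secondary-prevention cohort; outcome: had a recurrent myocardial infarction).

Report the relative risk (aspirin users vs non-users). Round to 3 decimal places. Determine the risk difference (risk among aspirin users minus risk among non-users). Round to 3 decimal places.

RR = 0.04300 / 0.06000 = 0.717
risk difference = 0.04300 − 0.06000 = -0.017

RR = 0.717; RD = -0.017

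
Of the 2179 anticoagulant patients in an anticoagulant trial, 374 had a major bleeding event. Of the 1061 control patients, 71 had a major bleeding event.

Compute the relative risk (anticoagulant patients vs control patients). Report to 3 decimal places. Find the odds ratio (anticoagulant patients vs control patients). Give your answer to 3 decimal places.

RR = 2.565; OR = 2.889

risk, anticoagulant patients = 374/2179 = 0.1716
risk, control patients = 71/1061 = 0.0669
RR = 0.1716 / 0.0669 = 2.565
OR = (374 × 990) / (1805 × 71) = 370260/128155 ≈ 2.889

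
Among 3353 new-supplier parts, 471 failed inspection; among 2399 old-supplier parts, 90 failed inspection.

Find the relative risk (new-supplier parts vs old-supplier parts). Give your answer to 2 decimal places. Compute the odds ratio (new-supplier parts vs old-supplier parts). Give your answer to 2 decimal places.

risk, new-supplier parts = 471/3353 = 0.14047
risk, old-supplier parts = 90/2399 = 0.03752
RR = 0.14047 / 0.03752 = 3.74
OR = (471 × 2309) / (2882 × 90) = 1087539/259380 ≈ 4.19

RR = 3.74; OR = 4.19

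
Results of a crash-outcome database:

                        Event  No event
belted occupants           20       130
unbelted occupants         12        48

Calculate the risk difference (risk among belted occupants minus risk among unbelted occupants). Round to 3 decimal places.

risk, belted occupants = 20/150 = 0.1333
risk, unbelted occupants = 12/60 = 0.2000
risk difference = 0.1333 − 0.2000 = -0.067

-0.067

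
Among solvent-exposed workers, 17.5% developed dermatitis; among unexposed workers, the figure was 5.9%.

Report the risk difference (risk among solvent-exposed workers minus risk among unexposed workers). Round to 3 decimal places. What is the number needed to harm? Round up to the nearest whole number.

risk difference = 0.1750 − 0.0590 = 0.116
absolute risk difference = 0.116000
1 / 0.116000 = 8.621 → round up → 9

RD = 0.116; NNH = 9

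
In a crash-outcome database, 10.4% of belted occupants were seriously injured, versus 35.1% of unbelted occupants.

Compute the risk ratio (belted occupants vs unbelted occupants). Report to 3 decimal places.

RR = 0.1040 / 0.3510 = 0.296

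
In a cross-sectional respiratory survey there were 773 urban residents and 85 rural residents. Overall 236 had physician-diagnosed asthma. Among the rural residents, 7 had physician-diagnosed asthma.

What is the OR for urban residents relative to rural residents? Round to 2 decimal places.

urban residents with the outcome: 236 − 7 = 229
urban residents without the outcome: 773 − 229 = 544
rural residents without the outcome: 85 − 7 = 78
odds, urban residents = 229/544 = 0.4210
odds, rural residents = 7/78 = 0.0897
OR = 0.4210 / 0.0897 = 4.69

4.69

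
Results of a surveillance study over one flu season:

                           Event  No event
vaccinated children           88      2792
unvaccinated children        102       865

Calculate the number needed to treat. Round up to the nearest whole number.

risk, vaccinated children = 88/2880 = 0.030556
risk, unvaccinated children = 102/967 = 0.105481
absolute risk difference = 0.074925
1 / 0.074925 = 13.347 → round up → 14

NNT = 14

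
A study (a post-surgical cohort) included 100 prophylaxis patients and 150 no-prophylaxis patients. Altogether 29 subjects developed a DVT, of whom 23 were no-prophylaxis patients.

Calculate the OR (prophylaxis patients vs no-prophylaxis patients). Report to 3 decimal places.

prophylaxis patients with the outcome: 29 − 23 = 6
prophylaxis patients without the outcome: 100 − 6 = 94
no-prophylaxis patients without the outcome: 150 − 23 = 127
OR = (6 × 127) / (94 × 23) = 762/2162 ≈ 0.352

OR = 0.352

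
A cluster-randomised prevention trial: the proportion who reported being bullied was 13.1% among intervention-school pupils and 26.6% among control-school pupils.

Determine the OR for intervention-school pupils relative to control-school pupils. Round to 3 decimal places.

odds, intervention-school pupils = 0.1310/0.8690 = 0.1507
odds, control-school pupils = 0.2660/0.7340 = 0.3624
OR = 0.1507 / 0.3624 = 0.416

0.416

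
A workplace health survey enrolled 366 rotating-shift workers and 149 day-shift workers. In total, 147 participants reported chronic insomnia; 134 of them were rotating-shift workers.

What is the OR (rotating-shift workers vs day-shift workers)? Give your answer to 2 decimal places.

OR ≈ 6.04

rotating-shift workers without the outcome: 366 − 134 = 232
day-shift workers with the outcome: 147 − 134 = 13
day-shift workers without the outcome: 149 − 13 = 136
OR = (134 × 136) / (232 × 13) = 18224/3016 ≈ 6.04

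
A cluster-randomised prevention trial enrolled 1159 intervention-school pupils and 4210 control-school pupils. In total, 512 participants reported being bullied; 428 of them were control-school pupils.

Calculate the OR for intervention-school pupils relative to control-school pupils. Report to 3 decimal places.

0.690

intervention-school pupils with the outcome: 512 − 428 = 84
intervention-school pupils without the outcome: 1159 − 84 = 1075
control-school pupils without the outcome: 4210 − 428 = 3782
odds, intervention-school pupils = 84/1075 = 0.0781
odds, control-school pupils = 428/3782 = 0.1132
OR = 0.0781 / 0.1132 = 0.690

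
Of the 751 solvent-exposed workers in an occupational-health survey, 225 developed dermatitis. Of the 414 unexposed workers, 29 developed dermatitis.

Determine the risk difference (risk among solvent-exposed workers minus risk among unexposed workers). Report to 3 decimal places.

RD = 0.230

risk, solvent-exposed workers = 225/751 = 0.2996
risk, unexposed workers = 29/414 = 0.0700
risk difference = 0.2996 − 0.0700 = 0.230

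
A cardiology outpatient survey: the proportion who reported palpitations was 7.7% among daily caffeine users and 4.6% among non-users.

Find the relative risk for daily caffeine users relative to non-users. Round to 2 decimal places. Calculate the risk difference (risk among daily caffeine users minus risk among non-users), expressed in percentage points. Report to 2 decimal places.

RR = 0.07700 / 0.04600 = 1.67
risk difference = 0.07700 − 0.04600 = 0.03100 → 3.10 percentage points

RR = 1.67; RD = 3.10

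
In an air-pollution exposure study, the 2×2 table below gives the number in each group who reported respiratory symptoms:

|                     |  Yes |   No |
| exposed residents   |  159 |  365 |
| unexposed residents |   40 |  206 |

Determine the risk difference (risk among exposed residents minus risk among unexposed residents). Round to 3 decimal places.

risk, exposed residents = 159/524 = 0.3034
risk, unexposed residents = 40/246 = 0.1626
risk difference = 0.3034 − 0.1626 = 0.141

RD: 0.141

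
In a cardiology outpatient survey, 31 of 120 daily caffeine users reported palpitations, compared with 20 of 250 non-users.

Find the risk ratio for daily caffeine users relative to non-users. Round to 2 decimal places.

risk, daily caffeine users = 31/120 = 0.2583
risk, non-users = 20/250 = 0.0800
RR = 0.2583 / 0.0800 = 3.23

3.23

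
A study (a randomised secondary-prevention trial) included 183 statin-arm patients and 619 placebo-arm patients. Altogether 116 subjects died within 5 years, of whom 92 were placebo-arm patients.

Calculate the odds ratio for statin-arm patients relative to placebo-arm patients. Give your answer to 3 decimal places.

0.865

statin-arm patients with the outcome: 116 − 92 = 24
statin-arm patients without the outcome: 183 − 24 = 159
placebo-arm patients without the outcome: 619 − 92 = 527
OR = (24 × 527) / (159 × 92) = 12648/14628 ≈ 0.865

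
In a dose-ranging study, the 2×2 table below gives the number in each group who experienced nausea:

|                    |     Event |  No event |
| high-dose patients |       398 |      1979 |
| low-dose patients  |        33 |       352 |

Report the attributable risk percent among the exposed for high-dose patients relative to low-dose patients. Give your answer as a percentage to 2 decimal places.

48.81%

risk, high-dose patients = 398/2377 = 0.1674
risk, low-dose patients = 33/385 = 0.0857
AR% = (0.1674 − 0.0857) / 0.1674 = 0.4881 → 48.81%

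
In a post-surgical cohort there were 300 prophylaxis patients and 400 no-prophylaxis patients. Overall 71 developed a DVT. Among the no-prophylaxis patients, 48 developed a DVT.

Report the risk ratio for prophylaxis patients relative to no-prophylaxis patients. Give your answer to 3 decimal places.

RR: 0.639

prophylaxis patients with the outcome: 71 − 48 = 23
prophylaxis patients without the outcome: 300 − 23 = 277
no-prophylaxis patients without the outcome: 400 − 48 = 352
risk, prophylaxis patients = 23/300 = 0.0767
risk, no-prophylaxis patients = 48/400 = 0.1200
RR = 0.0767 / 0.1200 = 0.639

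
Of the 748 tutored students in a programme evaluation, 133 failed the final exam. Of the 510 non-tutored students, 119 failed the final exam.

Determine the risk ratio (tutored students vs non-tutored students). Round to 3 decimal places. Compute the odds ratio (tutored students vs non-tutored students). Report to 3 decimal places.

RR = 0.762; OR = 0.711

risk, tutored students = 133/748 = 0.1778
risk, non-tutored students = 119/510 = 0.2333
RR = 0.1778 / 0.2333 = 0.762
OR = (133 × 391) / (615 × 119) = 52003/73185 ≈ 0.711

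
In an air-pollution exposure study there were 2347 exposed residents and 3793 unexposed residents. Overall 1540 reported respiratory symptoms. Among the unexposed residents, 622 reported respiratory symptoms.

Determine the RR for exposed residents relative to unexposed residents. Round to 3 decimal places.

exposed residents with the outcome: 1540 − 622 = 918
exposed residents without the outcome: 2347 − 918 = 1429
unexposed residents without the outcome: 3793 − 622 = 3171
risk, exposed residents = 918/2347 = 0.3911
risk, unexposed residents = 622/3793 = 0.1640
RR = 0.3911 / 0.1640 = 2.385

RR = 2.385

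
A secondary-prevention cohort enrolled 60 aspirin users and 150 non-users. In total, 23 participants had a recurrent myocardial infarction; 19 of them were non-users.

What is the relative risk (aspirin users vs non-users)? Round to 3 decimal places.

aspirin users with the outcome: 23 − 19 = 4
aspirin users without the outcome: 60 − 4 = 56
non-users without the outcome: 150 − 19 = 131
risk, aspirin users = 4/60 = 0.0667
risk, non-users = 19/150 = 0.1267
RR = 0.0667 / 0.1267 = 0.526

RR: 0.526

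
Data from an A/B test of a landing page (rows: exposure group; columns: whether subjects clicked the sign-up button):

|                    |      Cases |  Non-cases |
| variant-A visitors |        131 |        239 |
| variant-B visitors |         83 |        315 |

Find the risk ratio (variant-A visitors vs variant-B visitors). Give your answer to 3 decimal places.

risk, variant-A visitors = 131/370 = 0.3541
risk, variant-B visitors = 83/398 = 0.2085
RR = 0.3541 / 0.2085 = 1.698

RR = 1.698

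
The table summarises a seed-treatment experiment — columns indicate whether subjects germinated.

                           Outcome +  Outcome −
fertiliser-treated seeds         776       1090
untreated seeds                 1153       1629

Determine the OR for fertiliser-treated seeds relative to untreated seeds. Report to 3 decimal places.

OR = (776 × 1629) / (1090 × 1153) = 1264104/1256770 ≈ 1.006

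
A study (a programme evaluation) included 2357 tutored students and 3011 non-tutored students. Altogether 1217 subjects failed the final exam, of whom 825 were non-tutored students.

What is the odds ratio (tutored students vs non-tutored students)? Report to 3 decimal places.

OR ≈ 0.529

tutored students with the outcome: 1217 − 825 = 392
tutored students without the outcome: 2357 − 392 = 1965
non-tutored students without the outcome: 3011 − 825 = 2186
OR = (392 × 2186) / (1965 × 825) = 856912/1621125 ≈ 0.529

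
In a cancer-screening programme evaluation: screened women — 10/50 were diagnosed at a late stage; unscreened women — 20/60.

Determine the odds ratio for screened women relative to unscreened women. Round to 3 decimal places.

OR = (10 × 40) / (40 × 20) = 400/800 ≈ 0.500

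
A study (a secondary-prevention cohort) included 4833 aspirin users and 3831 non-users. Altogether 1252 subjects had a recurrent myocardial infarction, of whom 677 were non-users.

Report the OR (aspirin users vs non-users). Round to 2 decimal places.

aspirin users with the outcome: 1252 − 677 = 575
aspirin users without the outcome: 4833 − 575 = 4258
non-users without the outcome: 3831 − 677 = 3154
OR = (575 × 3154) / (4258 × 677) = 1813550/2882666 ≈ 0.63

0.63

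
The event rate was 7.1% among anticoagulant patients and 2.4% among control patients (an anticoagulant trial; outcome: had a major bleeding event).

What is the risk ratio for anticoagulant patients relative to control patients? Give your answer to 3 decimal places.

RR = 0.07100 / 0.02400 = 2.958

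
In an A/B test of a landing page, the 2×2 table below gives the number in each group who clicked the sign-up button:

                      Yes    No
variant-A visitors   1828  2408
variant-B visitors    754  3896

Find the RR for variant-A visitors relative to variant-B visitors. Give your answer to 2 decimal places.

risk, variant-A visitors = 1828/4236 = 0.4315
risk, variant-B visitors = 754/4650 = 0.1622
RR = 0.4315 / 0.1622 = 2.66

RR ≈ 2.66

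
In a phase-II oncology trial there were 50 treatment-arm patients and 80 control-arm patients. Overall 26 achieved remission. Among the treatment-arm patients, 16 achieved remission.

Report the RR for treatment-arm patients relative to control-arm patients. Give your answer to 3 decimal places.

2.560

treatment-arm patients without the outcome: 50 − 16 = 34
control-arm patients with the outcome: 26 − 16 = 10
control-arm patients without the outcome: 80 − 10 = 70
risk, treatment-arm patients = 16/50 = 0.3200
risk, control-arm patients = 10/80 = 0.1250
RR = 0.3200 / 0.1250 = 2.560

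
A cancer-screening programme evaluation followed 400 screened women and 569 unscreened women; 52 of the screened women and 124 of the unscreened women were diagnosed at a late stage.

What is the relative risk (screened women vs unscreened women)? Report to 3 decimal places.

risk, screened women = 52/400 = 0.1300
risk, unscreened women = 124/569 = 0.2179
RR = 0.1300 / 0.2179 = 0.597

RR ≈ 0.597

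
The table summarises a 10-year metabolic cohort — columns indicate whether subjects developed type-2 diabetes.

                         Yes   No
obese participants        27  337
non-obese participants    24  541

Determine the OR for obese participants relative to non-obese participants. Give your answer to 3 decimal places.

1.806

odds, obese participants = 27/337 = 0.08012
odds, non-obese participants = 24/541 = 0.04436
OR = 0.08012 / 0.04436 = 1.806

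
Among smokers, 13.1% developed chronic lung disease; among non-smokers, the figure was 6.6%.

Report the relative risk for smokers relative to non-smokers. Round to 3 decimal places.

RR = 0.1310 / 0.0660 = 1.985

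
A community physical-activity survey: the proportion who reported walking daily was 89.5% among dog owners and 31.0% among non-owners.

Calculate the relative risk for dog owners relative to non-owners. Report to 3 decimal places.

RR = 0.8950 / 0.3100 = 2.887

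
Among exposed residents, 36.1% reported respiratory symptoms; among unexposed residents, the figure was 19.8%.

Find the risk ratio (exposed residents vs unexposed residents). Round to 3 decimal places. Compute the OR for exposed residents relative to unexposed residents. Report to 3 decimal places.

RR = 1.823; OR = 2.288

RR = 0.3610 / 0.1980 = 1.823
odds, exposed residents = 0.3610/0.6390 = 0.5649
odds, unexposed residents = 0.1980/0.8020 = 0.2469
OR = 0.5649 / 0.2469 = 2.288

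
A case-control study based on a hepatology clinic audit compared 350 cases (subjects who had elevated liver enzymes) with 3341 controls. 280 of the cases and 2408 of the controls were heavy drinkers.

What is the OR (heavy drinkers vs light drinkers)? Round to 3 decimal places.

OR = (280 × 933) / (2408 × 70) = 261240/168560 ≈ 1.550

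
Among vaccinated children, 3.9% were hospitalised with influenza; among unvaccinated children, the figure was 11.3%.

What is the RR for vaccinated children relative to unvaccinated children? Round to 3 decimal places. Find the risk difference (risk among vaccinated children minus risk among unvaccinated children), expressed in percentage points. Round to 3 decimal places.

RR = 0.345; RD = -7.400

RR = 0.03900 / 0.11300 = 0.345
risk difference = 0.03900 − 0.11300 = -0.07400 → -7.400 percentage points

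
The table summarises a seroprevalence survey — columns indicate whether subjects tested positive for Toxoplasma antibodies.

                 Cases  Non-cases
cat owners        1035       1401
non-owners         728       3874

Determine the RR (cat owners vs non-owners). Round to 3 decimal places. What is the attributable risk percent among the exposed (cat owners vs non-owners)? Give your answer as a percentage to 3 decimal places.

risk, cat owners = 1035/2436 = 0.4249
risk, non-owners = 728/4602 = 0.1582
RR = 0.4249 / 0.1582 = 2.686
AR% = (0.4249 − 0.1582) / 0.4249 = 0.6277 → 62.768%

RR = 2.686; AR% = 62.768%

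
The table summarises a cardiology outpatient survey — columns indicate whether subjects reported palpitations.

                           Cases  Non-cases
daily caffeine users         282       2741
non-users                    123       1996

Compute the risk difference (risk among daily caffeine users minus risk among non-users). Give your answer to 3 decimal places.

risk, daily caffeine users = 282/3023 = 0.0933
risk, non-users = 123/2119 = 0.0580
risk difference = 0.0933 − 0.0580 = 0.035

RD ≈ 0.035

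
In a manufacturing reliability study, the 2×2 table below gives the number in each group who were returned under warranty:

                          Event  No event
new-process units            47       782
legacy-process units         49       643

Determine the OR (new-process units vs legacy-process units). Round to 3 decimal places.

0.789

odds, new-process units = 47/782 = 0.0601
odds, legacy-process units = 49/643 = 0.0762
OR = 0.0601 / 0.0762 = 0.789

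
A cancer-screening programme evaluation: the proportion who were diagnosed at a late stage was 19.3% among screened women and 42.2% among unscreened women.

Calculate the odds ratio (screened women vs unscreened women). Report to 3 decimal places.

odds, screened women = 0.1930/0.8070 = 0.2392
odds, unscreened women = 0.4220/0.5780 = 0.7301
OR = 0.2392 / 0.7301 = 0.328

OR ≈ 0.328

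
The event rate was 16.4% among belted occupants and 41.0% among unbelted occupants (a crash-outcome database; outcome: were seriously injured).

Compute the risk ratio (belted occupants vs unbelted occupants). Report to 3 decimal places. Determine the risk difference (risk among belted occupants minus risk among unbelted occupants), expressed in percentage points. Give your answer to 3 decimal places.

RR = 0.400; RD = -24.600

RR = 0.1640 / 0.4100 = 0.400
risk difference = 0.1640 − 0.4100 = -0.2460 → -24.600 percentage points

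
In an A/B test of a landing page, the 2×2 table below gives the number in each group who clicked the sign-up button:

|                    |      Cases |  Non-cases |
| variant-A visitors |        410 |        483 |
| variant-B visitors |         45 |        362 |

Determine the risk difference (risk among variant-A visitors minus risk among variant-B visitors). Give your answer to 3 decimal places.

risk, variant-A visitors = 410/893 = 0.4591
risk, variant-B visitors = 45/407 = 0.1106
risk difference = 0.4591 − 0.1106 = 0.349

RD = 0.349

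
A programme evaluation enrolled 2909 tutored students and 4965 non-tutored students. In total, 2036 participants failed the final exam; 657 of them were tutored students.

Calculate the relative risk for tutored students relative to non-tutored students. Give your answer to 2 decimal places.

tutored students without the outcome: 2909 − 657 = 2252
non-tutored students with the outcome: 2036 − 657 = 1379
non-tutored students without the outcome: 4965 − 1379 = 3586
risk, tutored students = 657/2909 = 0.2259
risk, non-tutored students = 1379/4965 = 0.2777
RR = 0.2259 / 0.2777 = 0.81

RR ≈ 0.81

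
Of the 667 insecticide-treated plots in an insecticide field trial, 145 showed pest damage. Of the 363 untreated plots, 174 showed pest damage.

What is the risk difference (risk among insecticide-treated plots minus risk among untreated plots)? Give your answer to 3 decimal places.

risk, insecticide-treated plots = 145/667 = 0.2174
risk, untreated plots = 174/363 = 0.4793
risk difference = 0.2174 − 0.4793 = -0.262

-0.262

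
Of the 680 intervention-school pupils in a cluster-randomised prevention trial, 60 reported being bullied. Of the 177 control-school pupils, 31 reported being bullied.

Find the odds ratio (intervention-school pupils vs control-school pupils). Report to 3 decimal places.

OR = (60 × 146) / (620 × 31) = 8760/19220 ≈ 0.456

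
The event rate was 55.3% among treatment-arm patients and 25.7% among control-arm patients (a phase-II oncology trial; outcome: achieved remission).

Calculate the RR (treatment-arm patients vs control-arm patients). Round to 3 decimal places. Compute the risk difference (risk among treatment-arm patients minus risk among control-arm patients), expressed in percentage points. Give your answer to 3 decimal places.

RR = 0.5530 / 0.2570 = 2.152
risk difference = 0.5530 − 0.2570 = 0.2960 → 29.600 percentage points

RR = 2.152; RD = 29.600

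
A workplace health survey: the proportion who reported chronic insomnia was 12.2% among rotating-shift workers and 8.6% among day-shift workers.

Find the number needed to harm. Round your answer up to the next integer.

absolute risk difference = 0.036000
1 / 0.036000 = 27.778 → round up → 28

28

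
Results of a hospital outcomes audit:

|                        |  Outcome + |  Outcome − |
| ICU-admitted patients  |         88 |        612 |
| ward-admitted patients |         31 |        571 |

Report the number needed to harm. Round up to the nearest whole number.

risk, ICU-admitted patients = 88/700 = 0.125714
risk, ward-admitted patients = 31/602 = 0.051495
absolute risk difference = 0.074219
1 / 0.074219 = 13.474 → round up → 14

14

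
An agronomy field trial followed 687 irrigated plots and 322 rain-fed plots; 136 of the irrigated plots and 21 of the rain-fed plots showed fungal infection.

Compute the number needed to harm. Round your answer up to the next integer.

8

risk, irrigated plots = 136/687 = 0.197962
risk, rain-fed plots = 21/322 = 0.065217
absolute risk difference = 0.132745
1 / 0.132745 = 7.533 → round up → 8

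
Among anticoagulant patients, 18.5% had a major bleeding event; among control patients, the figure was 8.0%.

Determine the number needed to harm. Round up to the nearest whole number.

absolute risk difference = 0.105000
1 / 0.105000 = 9.524 → round up → 10

NNH: 10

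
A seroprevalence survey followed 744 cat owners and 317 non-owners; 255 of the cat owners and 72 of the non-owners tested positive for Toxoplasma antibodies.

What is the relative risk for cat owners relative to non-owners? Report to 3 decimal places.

risk, cat owners = 255/744 = 0.3427
risk, non-owners = 72/317 = 0.2271
RR = 0.3427 / 0.2271 = 1.509

1.509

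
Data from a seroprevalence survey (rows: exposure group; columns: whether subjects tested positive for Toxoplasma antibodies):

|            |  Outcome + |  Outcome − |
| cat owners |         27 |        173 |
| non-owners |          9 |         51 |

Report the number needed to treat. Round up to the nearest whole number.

67

risk, cat owners = 27/200 = 0.135000
risk, non-owners = 9/60 = 0.150000
absolute risk difference = 0.015000
1 / 0.015000 = 66.667 → round up → 67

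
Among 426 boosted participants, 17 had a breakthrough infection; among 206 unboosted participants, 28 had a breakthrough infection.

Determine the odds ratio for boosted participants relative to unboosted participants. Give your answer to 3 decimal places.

0.264

odds, boosted participants = 17/409 = 0.04156
odds, unboosted participants = 28/178 = 0.15730
OR = 0.04156 / 0.15730 = 0.264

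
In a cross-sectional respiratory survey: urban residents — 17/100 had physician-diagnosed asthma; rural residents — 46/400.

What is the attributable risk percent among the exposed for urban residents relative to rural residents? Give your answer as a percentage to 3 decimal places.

risk, urban residents = 17/100 = 0.1700
risk, rural residents = 46/400 = 0.1150
AR% = (0.1700 − 0.1150) / 0.1700 = 0.3235 → 32.353%

AR% ≈ 32.353%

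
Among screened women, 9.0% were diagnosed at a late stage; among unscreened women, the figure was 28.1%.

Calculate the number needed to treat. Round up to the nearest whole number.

6

absolute risk difference = 0.191000
1 / 0.191000 = 5.236 → round up → 6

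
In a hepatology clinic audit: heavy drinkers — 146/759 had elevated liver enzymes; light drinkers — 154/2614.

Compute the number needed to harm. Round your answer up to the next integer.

NNH ≈ 8

risk, heavy drinkers = 146/759 = 0.192358
risk, light drinkers = 154/2614 = 0.058914
absolute risk difference = 0.133445
1 / 0.133445 = 7.494 → round up → 8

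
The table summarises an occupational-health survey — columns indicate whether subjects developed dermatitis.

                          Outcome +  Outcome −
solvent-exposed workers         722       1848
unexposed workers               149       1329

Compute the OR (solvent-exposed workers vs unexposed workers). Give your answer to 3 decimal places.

3.485

odds, solvent-exposed workers = 722/1848 = 0.3907
odds, unexposed workers = 149/1329 = 0.1121
OR = 0.3907 / 0.1121 = 3.485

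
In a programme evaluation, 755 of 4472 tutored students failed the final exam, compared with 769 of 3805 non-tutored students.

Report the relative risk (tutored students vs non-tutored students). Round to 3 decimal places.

risk, tutored students = 755/4472 = 0.1688
risk, non-tutored students = 769/3805 = 0.2021
RR = 0.1688 / 0.2021 = 0.835

0.835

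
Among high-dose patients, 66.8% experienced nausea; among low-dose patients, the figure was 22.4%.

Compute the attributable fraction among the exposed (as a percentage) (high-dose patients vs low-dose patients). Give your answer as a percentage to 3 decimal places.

AR% = (0.6680 − 0.2240) / 0.6680 = 0.6647 → 66.467%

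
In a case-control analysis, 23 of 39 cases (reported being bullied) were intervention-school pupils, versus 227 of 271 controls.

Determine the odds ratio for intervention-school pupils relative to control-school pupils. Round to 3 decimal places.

OR = (23 × 44) / (227 × 16) = 1012/3632 ≈ 0.279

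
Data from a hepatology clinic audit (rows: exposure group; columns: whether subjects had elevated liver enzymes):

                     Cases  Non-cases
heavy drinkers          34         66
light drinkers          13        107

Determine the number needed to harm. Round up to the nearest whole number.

risk, heavy drinkers = 34/100 = 0.340000
risk, light drinkers = 13/120 = 0.108333
absolute risk difference = 0.231667
1 / 0.231667 = 4.317 → round up → 5

5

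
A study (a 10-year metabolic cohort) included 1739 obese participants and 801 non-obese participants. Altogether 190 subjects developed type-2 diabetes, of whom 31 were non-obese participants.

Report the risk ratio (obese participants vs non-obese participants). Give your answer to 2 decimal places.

obese participants with the outcome: 190 − 31 = 159
obese participants without the outcome: 1739 − 159 = 1580
non-obese participants without the outcome: 801 − 31 = 770
risk, obese participants = 159/1739 = 0.09143
risk, non-obese participants = 31/801 = 0.03870
RR = 0.09143 / 0.03870 = 2.36

RR = 2.36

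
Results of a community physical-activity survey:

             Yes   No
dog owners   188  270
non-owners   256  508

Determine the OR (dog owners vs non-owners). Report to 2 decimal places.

OR = (188 × 508) / (270 × 256) = 95504/69120 ≈ 1.38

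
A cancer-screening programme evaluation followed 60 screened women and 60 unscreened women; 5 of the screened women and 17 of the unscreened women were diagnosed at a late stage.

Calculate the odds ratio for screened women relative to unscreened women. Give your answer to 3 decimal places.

0.230

odds, screened women = 5/55 = 0.0909
odds, unscreened women = 17/43 = 0.3953
OR = 0.0909 / 0.3953 = 0.230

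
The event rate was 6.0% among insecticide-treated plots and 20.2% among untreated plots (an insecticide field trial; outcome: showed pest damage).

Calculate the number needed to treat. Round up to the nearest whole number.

absolute risk difference = 0.142000
1 / 0.142000 = 7.042 → round up → 8

8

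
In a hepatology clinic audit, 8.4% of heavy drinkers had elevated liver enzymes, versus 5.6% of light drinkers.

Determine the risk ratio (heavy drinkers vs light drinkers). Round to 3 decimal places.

RR = 0.0840 / 0.0560 = 1.500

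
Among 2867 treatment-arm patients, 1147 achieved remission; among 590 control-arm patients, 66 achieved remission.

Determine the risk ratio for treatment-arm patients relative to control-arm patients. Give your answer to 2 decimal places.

RR ≈ 3.58

risk, treatment-arm patients = 1147/2867 = 0.4001
risk, control-arm patients = 66/590 = 0.1119
RR = 0.4001 / 0.1119 = 3.58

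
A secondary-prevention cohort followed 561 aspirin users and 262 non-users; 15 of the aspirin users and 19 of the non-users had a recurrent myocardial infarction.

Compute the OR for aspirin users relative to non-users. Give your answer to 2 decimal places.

OR = (15 × 243) / (546 × 19) = 3645/10374 ≈ 0.35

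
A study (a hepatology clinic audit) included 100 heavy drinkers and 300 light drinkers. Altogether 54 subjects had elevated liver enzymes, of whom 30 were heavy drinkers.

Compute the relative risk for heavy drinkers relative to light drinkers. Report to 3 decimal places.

RR = 3.750

heavy drinkers without the outcome: 100 − 30 = 70
light drinkers with the outcome: 54 − 30 = 24
light drinkers without the outcome: 300 − 24 = 276
risk, heavy drinkers = 30/100 = 0.3000
risk, light drinkers = 24/300 = 0.0800
RR = 0.3000 / 0.0800 = 3.750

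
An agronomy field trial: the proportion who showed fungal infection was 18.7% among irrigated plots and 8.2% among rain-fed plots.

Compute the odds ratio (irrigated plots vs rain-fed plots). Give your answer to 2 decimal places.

OR: 2.58

odds, irrigated plots = 0.1870/0.8130 = 0.2300
odds, rain-fed plots = 0.0820/0.9180 = 0.0893
OR = 0.2300 / 0.0893 = 2.58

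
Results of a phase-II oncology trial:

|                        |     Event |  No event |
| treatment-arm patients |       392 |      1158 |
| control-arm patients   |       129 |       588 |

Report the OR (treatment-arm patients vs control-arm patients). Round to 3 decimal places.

OR = 1.543

odds, treatment-arm patients = 392/1158 = 0.3385
odds, control-arm patients = 129/588 = 0.2194
OR = 0.3385 / 0.2194 = 1.543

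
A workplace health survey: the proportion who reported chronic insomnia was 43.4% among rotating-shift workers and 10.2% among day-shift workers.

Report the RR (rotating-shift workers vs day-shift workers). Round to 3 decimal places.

RR = 0.4340 / 0.1020 = 4.255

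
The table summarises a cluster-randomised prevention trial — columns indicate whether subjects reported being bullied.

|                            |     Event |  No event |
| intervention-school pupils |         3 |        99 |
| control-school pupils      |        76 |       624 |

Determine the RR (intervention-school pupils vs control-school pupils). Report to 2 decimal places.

RR = 0.27

risk, intervention-school pupils = 3/102 = 0.02941
risk, control-school pupils = 76/700 = 0.10857
RR = 0.02941 / 0.10857 = 0.27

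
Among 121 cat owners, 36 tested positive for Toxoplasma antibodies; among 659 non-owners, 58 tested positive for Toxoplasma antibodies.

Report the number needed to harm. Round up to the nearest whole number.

5

risk, cat owners = 36/121 = 0.297521
risk, non-owners = 58/659 = 0.088012
absolute risk difference = 0.209509
1 / 0.209509 = 4.773 → round up → 5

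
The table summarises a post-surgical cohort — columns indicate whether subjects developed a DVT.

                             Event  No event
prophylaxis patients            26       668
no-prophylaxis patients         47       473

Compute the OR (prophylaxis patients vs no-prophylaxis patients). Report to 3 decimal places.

OR = (26 × 473) / (668 × 47) = 12298/31396 ≈ 0.392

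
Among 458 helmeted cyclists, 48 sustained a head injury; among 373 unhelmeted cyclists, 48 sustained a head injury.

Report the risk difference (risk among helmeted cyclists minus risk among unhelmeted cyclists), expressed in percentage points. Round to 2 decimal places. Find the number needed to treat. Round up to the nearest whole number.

risk, helmeted cyclists = 48/458 = 0.1048
risk, unhelmeted cyclists = 48/373 = 0.1287
risk difference = 0.1048 − 0.1287 = -0.0239 → -2.39 percentage points
absolute risk difference = 0.023883
1 / 0.023883 = 41.871 → round up → 42

RD = -2.39; NNT = 42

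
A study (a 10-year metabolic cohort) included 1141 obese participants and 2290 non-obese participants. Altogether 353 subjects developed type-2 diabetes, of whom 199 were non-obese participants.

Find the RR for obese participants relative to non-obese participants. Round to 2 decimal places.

RR = 1.55

obese participants with the outcome: 353 − 199 = 154
obese participants without the outcome: 1141 − 154 = 987
non-obese participants without the outcome: 2290 − 199 = 2091
risk, obese participants = 154/1141 = 0.1350
risk, non-obese participants = 199/2290 = 0.0869
RR = 0.1350 / 0.0869 = 1.55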